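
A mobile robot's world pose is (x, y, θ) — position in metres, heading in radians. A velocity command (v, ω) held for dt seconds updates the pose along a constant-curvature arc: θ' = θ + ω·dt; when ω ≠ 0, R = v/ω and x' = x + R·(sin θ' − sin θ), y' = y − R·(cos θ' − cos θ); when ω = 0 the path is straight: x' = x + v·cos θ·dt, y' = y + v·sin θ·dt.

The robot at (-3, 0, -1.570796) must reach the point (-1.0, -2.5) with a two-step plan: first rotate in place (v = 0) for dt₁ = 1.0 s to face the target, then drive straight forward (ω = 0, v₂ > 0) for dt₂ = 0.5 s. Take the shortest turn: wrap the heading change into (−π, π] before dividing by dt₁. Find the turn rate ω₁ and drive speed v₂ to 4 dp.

ω₁ = 0.6747, v₂ = 6.4031

heading to target = atan2(-2.5−0, -1−-3) = -0.8961
Δθ = wrap(-0.8961 − -1.5708) = 0.6747; ω₁ = Δθ/dt₁ = 0.6747
distance = √((-1−-3)² + (-2.5−0)²) = 3.2016; v₂ = distance/dt₂ = 6.4031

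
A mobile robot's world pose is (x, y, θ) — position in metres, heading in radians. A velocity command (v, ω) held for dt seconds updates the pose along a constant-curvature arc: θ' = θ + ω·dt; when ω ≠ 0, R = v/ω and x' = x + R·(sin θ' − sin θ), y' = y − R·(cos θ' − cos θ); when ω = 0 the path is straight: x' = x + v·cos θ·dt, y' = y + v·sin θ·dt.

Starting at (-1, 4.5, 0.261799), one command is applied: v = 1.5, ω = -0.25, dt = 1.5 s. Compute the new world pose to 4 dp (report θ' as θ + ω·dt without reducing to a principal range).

θ' = 0.2618 + -0.25·1.5 = -0.1132
R = v/ω = 1.5/-0.25 = -6.0000
x' = -1 + -6.0000·(sin -0.1132 − sin 0.2618) = 1.2307
y' = 4.5 − -6.0000·(cos -0.1132 − cos 0.2618) = 4.6660

(1.2307, 4.6660, -0.1132)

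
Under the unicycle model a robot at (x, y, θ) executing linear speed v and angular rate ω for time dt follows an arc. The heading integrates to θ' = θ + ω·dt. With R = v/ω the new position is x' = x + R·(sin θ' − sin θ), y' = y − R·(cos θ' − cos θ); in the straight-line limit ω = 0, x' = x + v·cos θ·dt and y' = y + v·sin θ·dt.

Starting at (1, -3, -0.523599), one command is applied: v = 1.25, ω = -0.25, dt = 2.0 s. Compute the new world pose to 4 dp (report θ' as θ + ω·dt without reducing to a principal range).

θ' = -0.5236 + -0.25·2.0 = -1.0236
R = v/ω = 1.25/-0.25 = -5.0000
x' = 1 + -5.0000·(sin -1.0236 − sin -0.5236) = 2.7699
y' = -3 − -5.0000·(cos -1.0236 − cos -0.5236) = -4.7286

(2.7699, -4.7286, -1.0236)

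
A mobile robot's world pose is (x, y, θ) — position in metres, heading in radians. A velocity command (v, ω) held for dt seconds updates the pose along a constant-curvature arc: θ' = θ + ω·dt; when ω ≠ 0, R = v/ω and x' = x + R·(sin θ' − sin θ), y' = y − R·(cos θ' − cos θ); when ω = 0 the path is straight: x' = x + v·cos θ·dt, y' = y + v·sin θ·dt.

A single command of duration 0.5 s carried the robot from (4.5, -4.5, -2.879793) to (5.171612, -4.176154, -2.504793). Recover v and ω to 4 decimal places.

v = -1.5000, ω = 0.7500

Δθ = -2.504793 − -2.879793 = 0.375000
ω = Δθ/dt = 0.375000/0.5 = 0.7500
R = Δx/(sin θ' − sin θ) = -2.0000
v = R·ω = -2.0000·0.7500 = -1.5000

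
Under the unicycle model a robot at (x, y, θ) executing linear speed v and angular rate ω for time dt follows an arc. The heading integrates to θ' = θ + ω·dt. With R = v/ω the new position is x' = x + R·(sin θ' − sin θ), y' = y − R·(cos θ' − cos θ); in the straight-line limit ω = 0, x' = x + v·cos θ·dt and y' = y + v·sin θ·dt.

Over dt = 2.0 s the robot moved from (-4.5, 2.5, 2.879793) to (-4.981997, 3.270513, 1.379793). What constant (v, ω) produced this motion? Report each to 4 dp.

Δθ = 1.379793 − 2.879793 = -1.500000
ω = Δθ/dt = -1.500000/2.0 = -0.7500
R = −Δy/(cos θ' − cos θ) = -0.6667
v = R·ω = -0.6667·-0.7500 = 0.5000

v = 0.5000, ω = -0.7500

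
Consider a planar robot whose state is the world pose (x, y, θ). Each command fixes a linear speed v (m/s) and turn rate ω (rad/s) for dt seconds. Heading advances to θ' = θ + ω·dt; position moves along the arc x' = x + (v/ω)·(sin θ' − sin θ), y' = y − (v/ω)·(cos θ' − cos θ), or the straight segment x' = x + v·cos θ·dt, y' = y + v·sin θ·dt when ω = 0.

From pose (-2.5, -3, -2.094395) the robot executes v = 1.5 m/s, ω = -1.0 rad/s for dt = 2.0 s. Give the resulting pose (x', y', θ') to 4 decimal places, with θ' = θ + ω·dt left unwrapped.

θ' = -2.0944 + -1.0·2.0 = -4.0944
R = v/ω = 1.5/-1.0 = -1.5000
x' = -2.5 + -1.5000·(sin -4.0944 − sin -2.0944) = -5.0216
y' = -3 − -1.5000·(cos -4.0944 − cos -2.0944) = -3.1191

(-5.0216, -3.1191, -4.0944)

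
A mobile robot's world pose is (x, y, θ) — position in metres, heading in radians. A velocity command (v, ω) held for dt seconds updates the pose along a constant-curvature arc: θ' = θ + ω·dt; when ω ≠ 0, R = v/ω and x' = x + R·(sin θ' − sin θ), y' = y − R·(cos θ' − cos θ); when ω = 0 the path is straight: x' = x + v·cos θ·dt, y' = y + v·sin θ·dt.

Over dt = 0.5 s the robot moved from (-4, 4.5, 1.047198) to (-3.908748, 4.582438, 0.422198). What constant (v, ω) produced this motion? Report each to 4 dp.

Δθ = 0.422198 − 1.047198 = -0.625000
ω = Δθ/dt = -0.625000/0.5 = -1.2500
R = Δx/(sin θ' − sin θ) = -0.2000
v = R·ω = -0.2000·-1.2500 = 0.2500

v = 0.2500, ω = -1.2500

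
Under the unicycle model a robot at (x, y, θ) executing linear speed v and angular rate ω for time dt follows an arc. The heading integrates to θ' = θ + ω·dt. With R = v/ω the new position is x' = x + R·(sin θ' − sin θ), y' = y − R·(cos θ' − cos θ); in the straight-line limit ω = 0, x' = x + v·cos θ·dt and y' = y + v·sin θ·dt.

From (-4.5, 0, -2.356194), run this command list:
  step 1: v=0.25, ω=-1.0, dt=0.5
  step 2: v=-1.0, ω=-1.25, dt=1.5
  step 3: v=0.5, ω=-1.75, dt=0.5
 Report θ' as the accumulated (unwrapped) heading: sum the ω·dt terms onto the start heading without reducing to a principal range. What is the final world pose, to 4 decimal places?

step 1: θ'=-2.8562 (R=-0.2500) → pose (-4.6064, -0.0631, -2.8562)
step 2: θ'=-4.7312 (R=0.8000) → pose (-3.5813, -0.8458, -4.7312)
step 3: θ'=-5.6062 (R=-0.2857) → pose (-3.4746, -0.6285, -5.6062)

(-3.4746, -0.6285, -5.6062)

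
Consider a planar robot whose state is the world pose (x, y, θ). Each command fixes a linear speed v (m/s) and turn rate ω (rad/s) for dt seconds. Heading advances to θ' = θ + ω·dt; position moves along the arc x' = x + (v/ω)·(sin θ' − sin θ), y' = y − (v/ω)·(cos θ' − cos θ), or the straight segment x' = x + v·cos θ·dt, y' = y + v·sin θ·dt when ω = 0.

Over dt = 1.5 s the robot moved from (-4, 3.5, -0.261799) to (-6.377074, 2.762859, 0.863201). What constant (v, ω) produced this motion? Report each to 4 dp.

v = -1.7500, ω = 0.7500

Δθ = 0.863201 − -0.261799 = 1.125000
ω = Δθ/dt = 1.125000/1.5 = 0.7500
R = Δx/(sin θ' − sin θ) = -2.3333
v = R·ω = -2.3333·0.7500 = -1.7500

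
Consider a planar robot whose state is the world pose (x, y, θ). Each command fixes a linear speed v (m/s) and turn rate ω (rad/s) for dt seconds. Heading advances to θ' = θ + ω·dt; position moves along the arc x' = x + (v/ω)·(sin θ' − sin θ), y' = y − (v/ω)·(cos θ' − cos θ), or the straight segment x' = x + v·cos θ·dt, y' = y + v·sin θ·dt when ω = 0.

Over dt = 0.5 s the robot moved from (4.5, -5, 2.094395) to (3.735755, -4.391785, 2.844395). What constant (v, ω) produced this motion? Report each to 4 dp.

v = 2.0000, ω = 1.5000

Δθ = 2.844395 − 2.094395 = 0.750000
ω = Δθ/dt = 0.750000/0.5 = 1.5000
R = Δx/(sin θ' − sin θ) = 1.3333
v = R·ω = 1.3333·1.5000 = 2.0000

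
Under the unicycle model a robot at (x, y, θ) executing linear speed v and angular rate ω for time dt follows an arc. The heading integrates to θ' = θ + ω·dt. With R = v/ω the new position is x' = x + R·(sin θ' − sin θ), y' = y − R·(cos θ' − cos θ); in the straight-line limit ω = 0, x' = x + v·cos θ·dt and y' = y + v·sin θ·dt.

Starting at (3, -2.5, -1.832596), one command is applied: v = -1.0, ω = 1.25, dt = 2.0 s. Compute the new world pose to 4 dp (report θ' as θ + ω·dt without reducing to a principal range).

(1.7321, -1.6646, 0.6674)

θ' = -1.8326 + 1.25·2.0 = 0.6674
R = v/ω = -1.0/1.25 = -0.8000
x' = 3 + -0.8000·(sin 0.6674 − sin -1.8326) = 1.7321
y' = -2.5 − -0.8000·(cos 0.6674 − cos -1.8326) = -1.6646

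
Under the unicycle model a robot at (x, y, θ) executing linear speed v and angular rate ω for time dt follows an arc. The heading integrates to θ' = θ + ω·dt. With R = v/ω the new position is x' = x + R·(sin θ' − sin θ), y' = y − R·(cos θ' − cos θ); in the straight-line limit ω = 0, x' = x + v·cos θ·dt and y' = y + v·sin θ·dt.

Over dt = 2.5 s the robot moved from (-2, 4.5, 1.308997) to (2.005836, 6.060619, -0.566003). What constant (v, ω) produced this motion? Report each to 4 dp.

v = 2.0000, ω = -0.7500

Δθ = -0.566003 − 1.308997 = -1.875000
ω = Δθ/dt = -1.875000/2.5 = -0.7500
R = Δx/(sin θ' − sin θ) = -2.6667
v = R·ω = -2.6667·-0.7500 = 2.0000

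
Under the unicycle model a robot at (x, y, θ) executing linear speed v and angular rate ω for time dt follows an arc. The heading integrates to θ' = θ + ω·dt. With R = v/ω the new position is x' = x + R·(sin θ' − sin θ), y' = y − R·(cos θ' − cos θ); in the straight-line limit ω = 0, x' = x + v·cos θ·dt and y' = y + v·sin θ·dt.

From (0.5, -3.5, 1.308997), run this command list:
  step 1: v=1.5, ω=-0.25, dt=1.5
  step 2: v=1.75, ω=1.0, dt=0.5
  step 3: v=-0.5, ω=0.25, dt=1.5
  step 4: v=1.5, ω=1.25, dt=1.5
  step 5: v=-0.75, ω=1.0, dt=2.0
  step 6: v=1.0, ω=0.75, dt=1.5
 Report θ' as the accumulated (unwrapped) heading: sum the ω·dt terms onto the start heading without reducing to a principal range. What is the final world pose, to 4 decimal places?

(1.5074, 0.5263, 6.8090)

step 1: θ'=0.9340 (R=-6.0000) → pose (1.4715, -1.4852, 0.9340)
step 2: θ'=1.4340 (R=1.7500) → pose (1.7982, -0.6832, 1.4340)
step 3: θ'=1.8090 (R=-2.0000) → pose (1.8360, -1.4279, 1.8090)
step 4: θ'=3.6840 (R=1.2000) → pose (0.0504, -0.6833, 3.6840)
step 5: θ'=5.6840 (R=-0.7500) → pose (0.0862, 0.5784, 5.6840)
step 6: θ'=6.8090 (R=1.3333) → pose (1.5074, 0.5263, 6.8090)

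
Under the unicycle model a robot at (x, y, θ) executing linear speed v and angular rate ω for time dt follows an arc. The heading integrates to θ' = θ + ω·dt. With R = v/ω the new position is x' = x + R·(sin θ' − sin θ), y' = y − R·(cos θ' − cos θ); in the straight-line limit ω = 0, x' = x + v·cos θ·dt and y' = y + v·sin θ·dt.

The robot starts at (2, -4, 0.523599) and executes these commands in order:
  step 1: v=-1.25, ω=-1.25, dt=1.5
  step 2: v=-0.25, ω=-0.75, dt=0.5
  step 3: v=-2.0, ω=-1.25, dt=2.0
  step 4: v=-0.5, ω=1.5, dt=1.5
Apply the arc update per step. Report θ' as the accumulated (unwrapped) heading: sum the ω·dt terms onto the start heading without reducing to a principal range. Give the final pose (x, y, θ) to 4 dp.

(4.1164, -2.7039, -1.9764)

step 1: θ'=-1.3514 (R=1.0000) → pose (0.5240, -3.3516, -1.3514)
step 2: θ'=-1.7264 (R=0.3333) → pose (0.5200, -3.2274, -1.7264)
step 3: θ'=-4.2264 (R=1.6000) → pose (3.5154, -2.7280, -4.2264)
step 4: θ'=-1.9764 (R=-0.3333) → pose (4.1164, -2.7039, -1.9764)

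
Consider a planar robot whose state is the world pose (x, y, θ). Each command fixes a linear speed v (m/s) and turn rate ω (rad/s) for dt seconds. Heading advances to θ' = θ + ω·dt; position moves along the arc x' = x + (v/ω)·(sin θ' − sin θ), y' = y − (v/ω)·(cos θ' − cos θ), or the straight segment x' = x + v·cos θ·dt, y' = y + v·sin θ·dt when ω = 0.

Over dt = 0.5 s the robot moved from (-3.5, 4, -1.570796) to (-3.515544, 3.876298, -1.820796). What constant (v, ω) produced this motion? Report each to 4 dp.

Δθ = -1.820796 − -1.570796 = -0.250000
ω = Δθ/dt = -0.250000/0.5 = -0.5000
R = −Δy/(cos θ' − cos θ) = -0.5000
v = R·ω = -0.5000·-0.5000 = 0.2500

v = 0.2500, ω = -0.5000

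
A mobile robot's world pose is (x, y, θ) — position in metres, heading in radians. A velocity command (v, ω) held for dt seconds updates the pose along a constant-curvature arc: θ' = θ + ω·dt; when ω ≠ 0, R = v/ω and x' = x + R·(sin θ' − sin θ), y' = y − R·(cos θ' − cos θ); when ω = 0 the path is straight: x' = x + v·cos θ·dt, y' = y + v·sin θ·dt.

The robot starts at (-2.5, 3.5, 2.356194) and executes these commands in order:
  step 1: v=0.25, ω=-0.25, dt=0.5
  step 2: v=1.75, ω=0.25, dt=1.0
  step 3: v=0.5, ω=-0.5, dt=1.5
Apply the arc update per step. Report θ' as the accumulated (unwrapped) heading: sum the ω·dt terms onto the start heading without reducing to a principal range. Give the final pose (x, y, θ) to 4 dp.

step 1: θ'=2.2312 (R=-1.0000) → pose (-2.5826, 3.5937, 2.2312)
step 2: θ'=2.4812 (R=7.0000) → pose (-3.8169, 4.8279, 2.4812)
step 3: θ'=1.7312 (R=-1.0000) → pose (-4.1906, 5.4579, 1.7312)

(-4.1906, 5.4579, 1.7312)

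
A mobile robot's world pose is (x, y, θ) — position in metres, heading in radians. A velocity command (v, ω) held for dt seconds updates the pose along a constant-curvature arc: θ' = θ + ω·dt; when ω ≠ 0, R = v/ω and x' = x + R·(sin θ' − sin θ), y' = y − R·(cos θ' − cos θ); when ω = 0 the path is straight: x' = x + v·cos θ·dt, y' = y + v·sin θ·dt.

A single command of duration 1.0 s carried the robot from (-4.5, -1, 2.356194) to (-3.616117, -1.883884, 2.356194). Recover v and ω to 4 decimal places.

v = -1.2500, ω = 0.0000

Δθ = 2.356194 − 2.356194 = 0.000000
ω = Δθ/dt = 0.000000/1.0 = 0.0000
ω = 0 → v = (Δx·cos θ + Δy·sin θ)/dt = -1.2500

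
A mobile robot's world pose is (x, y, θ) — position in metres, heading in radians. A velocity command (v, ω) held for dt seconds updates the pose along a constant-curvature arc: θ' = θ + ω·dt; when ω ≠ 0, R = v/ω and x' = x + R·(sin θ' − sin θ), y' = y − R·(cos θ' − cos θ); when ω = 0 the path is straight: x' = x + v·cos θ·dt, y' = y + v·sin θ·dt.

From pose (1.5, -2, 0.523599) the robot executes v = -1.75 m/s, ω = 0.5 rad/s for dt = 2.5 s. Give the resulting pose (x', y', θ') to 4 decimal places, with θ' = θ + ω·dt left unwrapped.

(-0.1783, -5.7360, 1.7736)

θ' = 0.5236 + 0.5·2.5 = 1.7736
R = v/ω = -1.75/0.5 = -3.5000
x' = 1.5 + -3.5000·(sin 1.7736 − sin 0.5236) = -0.1783
y' = -2 − -3.5000·(cos 1.7736 − cos 0.5236) = -5.7360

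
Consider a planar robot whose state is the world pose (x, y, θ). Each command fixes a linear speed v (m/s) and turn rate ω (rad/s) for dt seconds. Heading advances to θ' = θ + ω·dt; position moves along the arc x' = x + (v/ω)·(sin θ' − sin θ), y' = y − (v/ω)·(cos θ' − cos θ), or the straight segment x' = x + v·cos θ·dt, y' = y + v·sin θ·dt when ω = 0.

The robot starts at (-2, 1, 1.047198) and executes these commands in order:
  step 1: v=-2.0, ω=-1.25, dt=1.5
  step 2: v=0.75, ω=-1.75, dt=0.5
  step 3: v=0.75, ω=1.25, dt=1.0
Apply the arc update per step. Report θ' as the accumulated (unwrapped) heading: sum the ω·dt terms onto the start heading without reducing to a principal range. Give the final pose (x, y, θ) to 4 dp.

step 1: θ'=-0.8278 (R=1.6000) → pose (-4.5640, 0.7176, -0.8278)
step 2: θ'=-1.7028 (R=-0.4286) → pose (-4.4547, 0.3713, -1.7028)
step 3: θ'=-0.4528 (R=0.6000) → pose (-4.1224, -0.2472, -0.4528)

(-4.1224, -0.2472, -0.4528)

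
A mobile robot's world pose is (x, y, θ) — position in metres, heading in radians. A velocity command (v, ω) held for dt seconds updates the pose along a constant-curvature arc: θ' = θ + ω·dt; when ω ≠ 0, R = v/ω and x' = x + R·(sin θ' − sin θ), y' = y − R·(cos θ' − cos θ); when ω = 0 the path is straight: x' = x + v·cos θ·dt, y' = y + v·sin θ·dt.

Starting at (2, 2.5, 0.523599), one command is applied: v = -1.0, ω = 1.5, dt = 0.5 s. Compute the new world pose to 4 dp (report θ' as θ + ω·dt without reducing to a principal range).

θ' = 0.5236 + 1.5·0.5 = 1.2736
R = v/ω = -1.0/1.5 = -0.6667
x' = 2 + -0.6667·(sin 1.2736 − sin 0.5236) = 1.6959
y' = 2.5 − -0.6667·(cos 1.2736 − cos 0.5236) = 2.1179

(1.6959, 2.1179, 1.2736)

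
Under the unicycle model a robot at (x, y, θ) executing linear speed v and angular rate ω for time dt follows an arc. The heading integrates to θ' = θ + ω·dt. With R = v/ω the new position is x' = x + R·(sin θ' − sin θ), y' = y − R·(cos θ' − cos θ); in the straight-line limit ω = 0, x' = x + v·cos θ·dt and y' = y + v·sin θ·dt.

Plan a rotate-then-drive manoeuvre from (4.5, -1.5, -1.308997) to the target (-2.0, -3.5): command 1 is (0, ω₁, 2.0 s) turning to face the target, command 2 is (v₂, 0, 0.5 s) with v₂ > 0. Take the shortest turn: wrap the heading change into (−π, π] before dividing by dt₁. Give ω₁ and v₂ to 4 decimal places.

heading to target = atan2(-3.5−-1.5, -2−4.5) = -2.8431
Δθ = wrap(-2.8431 − -1.3090) = -1.5341; ω₁ = Δθ/dt₁ = -0.7670
distance = √((-2−4.5)² + (-3.5−-1.5)²) = 6.8007; v₂ = distance/dt₂ = 13.6015

ω₁ = -0.7670, v₂ = 13.6015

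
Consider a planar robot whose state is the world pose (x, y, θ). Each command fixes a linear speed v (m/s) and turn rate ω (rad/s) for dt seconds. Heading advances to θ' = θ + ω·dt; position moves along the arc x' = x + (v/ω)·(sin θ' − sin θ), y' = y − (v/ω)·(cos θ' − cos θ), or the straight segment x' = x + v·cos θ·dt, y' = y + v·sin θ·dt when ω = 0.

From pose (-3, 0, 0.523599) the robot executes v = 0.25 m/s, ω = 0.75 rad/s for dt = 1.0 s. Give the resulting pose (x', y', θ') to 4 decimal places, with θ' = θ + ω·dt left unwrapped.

θ' = 0.5236 + 0.75·1.0 = 1.2736
R = v/ω = 0.25/0.75 = 0.3333
x' = -3 + 0.3333·(sin 1.2736 − sin 0.5236) = -2.8479
y' = 0 − 0.3333·(cos 1.2736 − cos 0.5236) = 0.1911

(-2.8479, 0.1911, 1.2736)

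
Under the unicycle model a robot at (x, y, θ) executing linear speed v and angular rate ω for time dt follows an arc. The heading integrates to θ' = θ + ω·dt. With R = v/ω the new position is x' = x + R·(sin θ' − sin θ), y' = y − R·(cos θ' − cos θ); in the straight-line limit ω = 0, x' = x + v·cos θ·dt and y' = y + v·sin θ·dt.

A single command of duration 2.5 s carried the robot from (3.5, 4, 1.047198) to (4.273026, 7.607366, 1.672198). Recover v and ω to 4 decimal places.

v = 1.5000, ω = 0.2500

Δθ = 1.672198 − 1.047198 = 0.625000
ω = Δθ/dt = 0.625000/2.5 = 0.2500
R = −Δy/(cos θ' − cos θ) = 6.0000
v = R·ω = 6.0000·0.2500 = 1.5000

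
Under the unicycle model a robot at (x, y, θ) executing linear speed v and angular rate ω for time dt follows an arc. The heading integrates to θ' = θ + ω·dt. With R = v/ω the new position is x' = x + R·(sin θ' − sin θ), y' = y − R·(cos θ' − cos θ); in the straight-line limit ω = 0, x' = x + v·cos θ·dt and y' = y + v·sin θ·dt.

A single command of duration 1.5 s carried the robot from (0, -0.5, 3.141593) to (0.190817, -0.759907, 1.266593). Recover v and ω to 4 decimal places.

v = -0.2500, ω = -1.2500

Δθ = 1.266593 − 3.141593 = -1.875000
ω = Δθ/dt = -1.875000/1.5 = -1.2500
R = −Δy/(cos θ' − cos θ) = 0.2000
v = R·ω = 0.2000·-1.2500 = -0.2500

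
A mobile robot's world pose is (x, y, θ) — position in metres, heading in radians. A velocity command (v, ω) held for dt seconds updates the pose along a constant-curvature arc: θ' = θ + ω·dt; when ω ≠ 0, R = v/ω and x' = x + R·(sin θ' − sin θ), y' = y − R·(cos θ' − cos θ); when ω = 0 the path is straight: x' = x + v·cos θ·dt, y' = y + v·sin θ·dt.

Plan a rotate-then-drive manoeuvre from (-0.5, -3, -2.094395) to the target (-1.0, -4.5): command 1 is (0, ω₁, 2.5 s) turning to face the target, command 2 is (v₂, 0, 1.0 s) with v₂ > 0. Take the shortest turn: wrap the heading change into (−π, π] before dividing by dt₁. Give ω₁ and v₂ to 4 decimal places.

heading to target = atan2(-4.5−-3, -1−-0.5) = -1.8925
Δθ = wrap(-1.8925 − -2.0944) = 0.2018; ω₁ = Δθ/dt₁ = 0.0807
distance = √((-1−-0.5)² + (-4.5−-3)²) = 1.5811; v₂ = distance/dt₂ = 1.5811

ω₁ = 0.0807, v₂ = 1.5811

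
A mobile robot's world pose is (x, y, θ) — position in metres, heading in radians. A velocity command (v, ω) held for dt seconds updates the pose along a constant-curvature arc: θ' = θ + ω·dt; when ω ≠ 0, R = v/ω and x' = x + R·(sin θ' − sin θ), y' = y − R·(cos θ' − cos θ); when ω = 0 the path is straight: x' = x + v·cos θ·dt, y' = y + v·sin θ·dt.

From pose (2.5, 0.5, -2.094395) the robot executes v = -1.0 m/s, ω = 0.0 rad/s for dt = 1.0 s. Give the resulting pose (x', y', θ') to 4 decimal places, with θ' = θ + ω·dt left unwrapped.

θ' = -2.0944 + 0.0·1.0 = -2.0944
ω = 0 → straight: x' = 2.5 + -1.0·cos(-2.0944)·1.0 = 3.0000
y' = 0.5 + -1.0·sin(-2.0944)·1.0 = 1.3660

(3.0000, 1.3660, -2.0944)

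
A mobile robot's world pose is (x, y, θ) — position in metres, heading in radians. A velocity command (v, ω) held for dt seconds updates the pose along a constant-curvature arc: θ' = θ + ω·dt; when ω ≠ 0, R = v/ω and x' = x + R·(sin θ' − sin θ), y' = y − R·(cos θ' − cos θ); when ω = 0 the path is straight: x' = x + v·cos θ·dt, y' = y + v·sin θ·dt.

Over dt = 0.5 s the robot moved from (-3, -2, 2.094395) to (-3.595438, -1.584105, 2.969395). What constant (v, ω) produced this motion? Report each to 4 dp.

v = 1.5000, ω = 1.7500

Δθ = 2.969395 − 2.094395 = 0.875000
ω = Δθ/dt = 0.875000/0.5 = 1.7500
R = Δx/(sin θ' − sin θ) = 0.8571
v = R·ω = 0.8571·1.7500 = 1.5000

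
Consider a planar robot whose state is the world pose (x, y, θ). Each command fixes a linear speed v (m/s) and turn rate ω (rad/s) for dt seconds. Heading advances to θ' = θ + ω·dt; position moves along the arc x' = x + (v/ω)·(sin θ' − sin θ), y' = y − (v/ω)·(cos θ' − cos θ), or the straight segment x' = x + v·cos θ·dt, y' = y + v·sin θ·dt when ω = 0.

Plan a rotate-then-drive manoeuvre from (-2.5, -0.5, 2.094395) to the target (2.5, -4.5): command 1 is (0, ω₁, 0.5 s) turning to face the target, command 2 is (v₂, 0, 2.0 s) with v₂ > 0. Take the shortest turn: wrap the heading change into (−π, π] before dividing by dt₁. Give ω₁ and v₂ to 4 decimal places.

ω₁ = -5.5383, v₂ = 3.2016

heading to target = atan2(-4.5−-0.5, 2.5−-2.5) = -0.6747
Δθ = wrap(-0.6747 − 2.0944) = -2.7691; ω₁ = Δθ/dt₁ = -5.5383
distance = √((2.5−-2.5)² + (-4.5−-0.5)²) = 6.4031; v₂ = distance/dt₂ = 3.2016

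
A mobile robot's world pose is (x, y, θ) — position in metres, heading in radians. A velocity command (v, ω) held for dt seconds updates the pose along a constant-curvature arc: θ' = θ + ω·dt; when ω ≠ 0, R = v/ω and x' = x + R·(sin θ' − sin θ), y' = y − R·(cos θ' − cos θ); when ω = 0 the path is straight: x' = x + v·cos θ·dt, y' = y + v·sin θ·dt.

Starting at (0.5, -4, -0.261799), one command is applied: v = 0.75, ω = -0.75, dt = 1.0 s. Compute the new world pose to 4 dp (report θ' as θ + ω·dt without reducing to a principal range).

θ' = -0.2618 + -0.75·1.0 = -1.0118
R = v/ω = 0.75/-0.75 = -1.0000
x' = 0.5 + -1.0000·(sin -1.0118 − sin -0.2618) = 1.0890
y' = -4 − -1.0000·(cos -1.0118 − cos -0.2618) = -4.4356

(1.0890, -4.4356, -1.0118)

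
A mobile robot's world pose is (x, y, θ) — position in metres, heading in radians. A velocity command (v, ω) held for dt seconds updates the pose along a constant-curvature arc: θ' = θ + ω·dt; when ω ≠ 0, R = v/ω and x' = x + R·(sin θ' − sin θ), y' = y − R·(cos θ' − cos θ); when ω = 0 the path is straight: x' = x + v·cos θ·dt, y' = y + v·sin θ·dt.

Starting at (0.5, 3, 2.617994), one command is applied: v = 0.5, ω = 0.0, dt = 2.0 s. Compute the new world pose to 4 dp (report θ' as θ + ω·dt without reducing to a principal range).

θ' = 2.6180 + 0.0·2.0 = 2.6180
ω = 0 → straight: x' = 0.5 + 0.5·cos(2.6180)·2.0 = -0.3660
y' = 3 + 0.5·sin(2.6180)·2.0 = 3.5000

(-0.3660, 3.5000, 2.6180)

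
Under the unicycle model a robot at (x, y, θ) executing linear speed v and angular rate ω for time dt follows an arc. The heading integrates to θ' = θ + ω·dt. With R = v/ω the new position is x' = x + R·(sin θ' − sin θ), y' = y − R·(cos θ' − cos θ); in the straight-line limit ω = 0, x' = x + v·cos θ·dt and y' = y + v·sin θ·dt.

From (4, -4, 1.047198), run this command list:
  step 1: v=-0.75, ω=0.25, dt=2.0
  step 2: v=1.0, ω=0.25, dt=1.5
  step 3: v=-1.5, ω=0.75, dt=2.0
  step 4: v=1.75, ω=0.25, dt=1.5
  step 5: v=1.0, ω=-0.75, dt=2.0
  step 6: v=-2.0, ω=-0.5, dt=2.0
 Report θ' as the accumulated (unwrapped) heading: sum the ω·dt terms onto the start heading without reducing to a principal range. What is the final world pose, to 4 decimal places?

(2.5097, -9.9350, 1.2972)

step 1: θ'=1.5472 (R=-3.0000) → pose (3.5989, -5.4292, 1.5472)
step 2: θ'=1.9222 (R=4.0000) → pose (3.3556, -3.9580, 1.9222)
step 3: θ'=3.4222 (R=-2.0000) → pose (5.7872, -5.1913, 3.4222)
step 4: θ'=3.7972 (R=7.0000) → pose (3.4583, -6.3688, 3.7972)
step 5: θ'=2.2972 (R=-1.3333) → pose (1.6487, -6.1975, 2.2972)
step 6: θ'=1.2972 (R=4.0000) → pose (2.5097, -9.9350, 1.2972)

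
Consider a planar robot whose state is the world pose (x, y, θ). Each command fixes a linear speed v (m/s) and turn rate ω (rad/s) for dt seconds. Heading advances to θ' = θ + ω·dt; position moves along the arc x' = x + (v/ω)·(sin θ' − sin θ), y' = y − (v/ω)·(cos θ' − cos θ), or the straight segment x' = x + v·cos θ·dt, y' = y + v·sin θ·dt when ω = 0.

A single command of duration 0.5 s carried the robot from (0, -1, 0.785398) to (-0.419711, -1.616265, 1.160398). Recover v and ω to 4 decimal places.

Δθ = 1.160398 − 0.785398 = 0.375000
ω = Δθ/dt = 0.375000/0.5 = 0.7500
R = −Δy/(cos θ' − cos θ) = -2.0000
v = R·ω = -2.0000·0.7500 = -1.5000

v = -1.5000, ω = 0.7500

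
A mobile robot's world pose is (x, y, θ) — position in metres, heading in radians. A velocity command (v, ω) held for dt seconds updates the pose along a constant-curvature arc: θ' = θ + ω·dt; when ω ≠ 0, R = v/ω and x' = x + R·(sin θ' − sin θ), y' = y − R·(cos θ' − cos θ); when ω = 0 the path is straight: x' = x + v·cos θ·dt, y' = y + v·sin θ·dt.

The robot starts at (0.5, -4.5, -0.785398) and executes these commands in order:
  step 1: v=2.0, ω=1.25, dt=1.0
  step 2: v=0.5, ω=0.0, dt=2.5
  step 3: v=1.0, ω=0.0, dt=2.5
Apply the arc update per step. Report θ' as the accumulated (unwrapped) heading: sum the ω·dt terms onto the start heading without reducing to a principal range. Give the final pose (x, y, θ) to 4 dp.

(5.7008, -3.1188, 0.4646)

step 1: θ'=0.4646 (R=1.6000) → pose (2.3483, -4.7990, 0.4646)
step 2: θ'=0.4646 (straight) → pose (3.4658, -4.2389, 0.4646)
step 3: θ'=0.4646 (straight) → pose (5.7008, -3.1188, 0.4646)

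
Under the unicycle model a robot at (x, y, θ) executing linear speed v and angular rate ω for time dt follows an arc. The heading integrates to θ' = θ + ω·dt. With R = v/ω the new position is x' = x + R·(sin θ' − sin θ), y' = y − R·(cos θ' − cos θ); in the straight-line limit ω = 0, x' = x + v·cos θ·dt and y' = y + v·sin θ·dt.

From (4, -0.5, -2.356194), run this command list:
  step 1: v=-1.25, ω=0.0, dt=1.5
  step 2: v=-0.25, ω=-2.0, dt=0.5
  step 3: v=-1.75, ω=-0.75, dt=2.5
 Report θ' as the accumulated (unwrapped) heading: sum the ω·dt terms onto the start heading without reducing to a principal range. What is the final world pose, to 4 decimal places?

step 1: θ'=-2.3562 (straight) → pose (5.3258, 0.8258, -2.3562)
step 2: θ'=-3.3562 (R=0.1250) → pose (5.4408, 0.8596, -3.3562)
step 3: θ'=-5.2312 (R=2.3333) → pose (6.9702, -2.5772, -5.2312)

(6.9702, -2.5772, -5.2312)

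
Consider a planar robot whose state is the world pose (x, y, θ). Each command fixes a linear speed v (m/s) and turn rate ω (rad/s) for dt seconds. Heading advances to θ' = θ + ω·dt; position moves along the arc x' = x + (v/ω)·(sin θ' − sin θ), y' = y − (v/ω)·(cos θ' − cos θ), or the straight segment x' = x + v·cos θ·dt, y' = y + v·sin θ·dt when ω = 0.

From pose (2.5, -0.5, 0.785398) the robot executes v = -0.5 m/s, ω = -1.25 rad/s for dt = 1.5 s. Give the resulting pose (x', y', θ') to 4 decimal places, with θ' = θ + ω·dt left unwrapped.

(1.8626, -0.4023, -1.0896)

θ' = 0.7854 + -1.25·1.5 = -1.0896
R = v/ω = -0.5/-1.25 = 0.4000
x' = 2.5 + 0.4000·(sin -1.0896 − sin 0.7854) = 1.8626
y' = -0.5 − 0.4000·(cos -1.0896 − cos 0.7854) = -0.4023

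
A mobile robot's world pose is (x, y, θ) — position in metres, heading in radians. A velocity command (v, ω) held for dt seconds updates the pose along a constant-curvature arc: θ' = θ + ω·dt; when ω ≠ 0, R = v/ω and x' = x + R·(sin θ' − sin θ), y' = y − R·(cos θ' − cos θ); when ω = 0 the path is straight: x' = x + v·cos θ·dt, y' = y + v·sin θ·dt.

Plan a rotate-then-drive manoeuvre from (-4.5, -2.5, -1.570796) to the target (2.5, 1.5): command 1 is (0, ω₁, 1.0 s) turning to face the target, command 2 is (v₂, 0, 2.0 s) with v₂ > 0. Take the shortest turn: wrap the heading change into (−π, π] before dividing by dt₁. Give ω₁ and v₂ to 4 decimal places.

ω₁ = 2.0899, v₂ = 4.0311

heading to target = atan2(1.5−-2.5, 2.5−-4.5) = 0.5191
Δθ = wrap(0.5191 − -1.5708) = 2.0899; ω₁ = Δθ/dt₁ = 2.0899
distance = √((2.5−-4.5)² + (1.5−-2.5)²) = 8.0623; v₂ = distance/dt₂ = 4.0311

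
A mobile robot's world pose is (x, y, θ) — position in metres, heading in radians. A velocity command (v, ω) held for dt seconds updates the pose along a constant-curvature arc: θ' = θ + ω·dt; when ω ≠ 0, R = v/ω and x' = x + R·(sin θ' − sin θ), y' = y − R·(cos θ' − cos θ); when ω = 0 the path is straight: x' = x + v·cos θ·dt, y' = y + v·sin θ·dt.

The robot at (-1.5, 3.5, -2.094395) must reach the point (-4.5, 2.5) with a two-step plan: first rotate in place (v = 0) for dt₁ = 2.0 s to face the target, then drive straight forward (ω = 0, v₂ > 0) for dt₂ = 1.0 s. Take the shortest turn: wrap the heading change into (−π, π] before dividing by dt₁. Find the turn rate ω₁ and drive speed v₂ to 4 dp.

ω₁ = -0.3627, v₂ = 3.1623

heading to target = atan2(2.5−3.5, -4.5−-1.5) = -2.8198
Δθ = wrap(-2.8198 − -2.0944) = -0.7254; ω₁ = Δθ/dt₁ = -0.3627
distance = √((-4.5−-1.5)² + (2.5−3.5)²) = 3.1623; v₂ = distance/dt₂ = 3.1623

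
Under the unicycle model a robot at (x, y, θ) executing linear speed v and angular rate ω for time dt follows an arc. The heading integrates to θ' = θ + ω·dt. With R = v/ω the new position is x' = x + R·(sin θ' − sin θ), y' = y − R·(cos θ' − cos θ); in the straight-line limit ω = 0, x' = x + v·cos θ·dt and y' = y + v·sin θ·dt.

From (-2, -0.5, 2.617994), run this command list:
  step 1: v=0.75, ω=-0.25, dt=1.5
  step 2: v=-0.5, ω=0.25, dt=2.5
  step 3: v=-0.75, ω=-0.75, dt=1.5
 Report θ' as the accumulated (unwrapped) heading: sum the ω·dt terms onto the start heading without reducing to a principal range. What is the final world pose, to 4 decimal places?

(-1.1078, -1.2417, 1.7430)

step 1: θ'=2.2430 (R=-3.0000) → pose (-2.8474, 0.2300, 2.2430)
step 2: θ'=2.8680 (R=-2.0000) → pose (-1.8229, -0.4502, 2.8680)
step 3: θ'=1.7430 (R=1.0000) → pose (-1.1078, -1.2417, 1.7430)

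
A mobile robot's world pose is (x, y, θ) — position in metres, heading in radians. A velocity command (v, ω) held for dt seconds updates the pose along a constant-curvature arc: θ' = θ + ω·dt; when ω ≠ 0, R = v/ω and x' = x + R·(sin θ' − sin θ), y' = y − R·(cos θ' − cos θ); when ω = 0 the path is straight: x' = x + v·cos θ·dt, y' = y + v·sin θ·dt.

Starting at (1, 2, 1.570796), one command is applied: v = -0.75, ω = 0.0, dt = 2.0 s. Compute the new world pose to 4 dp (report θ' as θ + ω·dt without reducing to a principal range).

(1.0000, 0.5000, 1.5708)

θ' = 1.5708 + 0.0·2.0 = 1.5708
ω = 0 → straight: x' = 1 + -0.75·cos(1.5708)·2.0 = 1.0000
y' = 2 + -0.75·sin(1.5708)·2.0 = 0.5000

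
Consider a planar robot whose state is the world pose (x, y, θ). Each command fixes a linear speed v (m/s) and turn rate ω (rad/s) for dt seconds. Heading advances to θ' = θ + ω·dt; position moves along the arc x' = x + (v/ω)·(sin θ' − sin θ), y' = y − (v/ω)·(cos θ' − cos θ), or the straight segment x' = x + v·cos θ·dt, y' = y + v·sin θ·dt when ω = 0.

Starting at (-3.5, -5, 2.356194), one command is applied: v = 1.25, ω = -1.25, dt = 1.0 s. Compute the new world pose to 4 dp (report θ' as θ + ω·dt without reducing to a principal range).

(-3.6869, -3.8448, 1.1062)

θ' = 2.3562 + -1.25·1.0 = 1.1062
R = v/ω = 1.25/-1.25 = -1.0000
x' = -3.5 + -1.0000·(sin 1.1062 − sin 2.3562) = -3.6869
y' = -5 − -1.0000·(cos 1.1062 − cos 2.3562) = -3.8448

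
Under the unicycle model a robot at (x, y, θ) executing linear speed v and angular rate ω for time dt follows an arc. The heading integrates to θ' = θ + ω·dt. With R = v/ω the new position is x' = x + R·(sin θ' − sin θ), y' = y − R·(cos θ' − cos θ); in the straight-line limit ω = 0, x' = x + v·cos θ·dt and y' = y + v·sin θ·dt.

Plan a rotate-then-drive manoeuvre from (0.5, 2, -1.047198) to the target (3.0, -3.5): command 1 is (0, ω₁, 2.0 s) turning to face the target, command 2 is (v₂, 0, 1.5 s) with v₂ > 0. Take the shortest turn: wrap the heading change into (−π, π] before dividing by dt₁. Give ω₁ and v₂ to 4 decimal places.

ω₁ = -0.0485, v₂ = 4.0277

heading to target = atan2(-3.5−2, 3−0.5) = -1.1442
Δθ = wrap(-1.1442 − -1.0472) = -0.0970; ω₁ = Δθ/dt₁ = -0.0485
distance = √((3−0.5)² + (-3.5−2)²) = 6.0415; v₂ = distance/dt₂ = 4.0277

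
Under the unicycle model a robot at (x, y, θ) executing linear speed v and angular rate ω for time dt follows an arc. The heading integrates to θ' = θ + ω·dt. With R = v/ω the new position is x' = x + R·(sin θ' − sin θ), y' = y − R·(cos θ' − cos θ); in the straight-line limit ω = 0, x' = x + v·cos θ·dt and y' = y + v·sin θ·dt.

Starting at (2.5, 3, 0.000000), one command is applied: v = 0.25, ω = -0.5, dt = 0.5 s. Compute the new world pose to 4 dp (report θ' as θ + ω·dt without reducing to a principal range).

(2.6237, 2.9845, -0.2500)

θ' = 0.0000 + -0.5·0.5 = -0.2500
R = v/ω = 0.25/-0.5 = -0.5000
x' = 2.5 + -0.5000·(sin -0.2500 − sin 0.0000) = 2.6237
y' = 3 − -0.5000·(cos -0.2500 − cos 0.0000) = 2.9845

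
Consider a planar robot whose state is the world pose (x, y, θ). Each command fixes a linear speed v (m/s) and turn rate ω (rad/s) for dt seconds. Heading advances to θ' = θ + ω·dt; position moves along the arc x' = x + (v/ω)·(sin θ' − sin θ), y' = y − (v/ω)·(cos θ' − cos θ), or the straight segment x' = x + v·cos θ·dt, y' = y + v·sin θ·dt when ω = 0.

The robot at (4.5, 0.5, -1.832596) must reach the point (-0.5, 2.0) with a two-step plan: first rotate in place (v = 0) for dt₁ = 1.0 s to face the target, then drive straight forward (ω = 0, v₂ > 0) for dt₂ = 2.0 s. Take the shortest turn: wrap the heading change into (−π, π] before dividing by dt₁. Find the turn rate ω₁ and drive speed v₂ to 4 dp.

ω₁ = -1.6005, v₂ = 2.6101

heading to target = atan2(2−0.5, -0.5−4.5) = 2.8501
Δθ = wrap(2.8501 − -1.8326) = -1.6005; ω₁ = Δθ/dt₁ = -1.6005
distance = √((-0.5−4.5)² + (2−0.5)²) = 5.2202; v₂ = distance/dt₂ = 2.6101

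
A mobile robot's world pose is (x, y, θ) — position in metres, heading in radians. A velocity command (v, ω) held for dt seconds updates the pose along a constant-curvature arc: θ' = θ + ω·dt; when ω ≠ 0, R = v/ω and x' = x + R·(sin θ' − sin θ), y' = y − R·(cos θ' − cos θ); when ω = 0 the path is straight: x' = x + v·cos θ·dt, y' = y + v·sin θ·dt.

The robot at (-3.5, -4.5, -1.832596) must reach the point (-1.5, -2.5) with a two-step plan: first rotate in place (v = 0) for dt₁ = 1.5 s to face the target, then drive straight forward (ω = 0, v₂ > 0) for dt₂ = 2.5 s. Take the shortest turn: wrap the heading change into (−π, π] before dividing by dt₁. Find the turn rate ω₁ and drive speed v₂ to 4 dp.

heading to target = atan2(-2.5−-4.5, -1.5−-3.5) = 0.7854
Δθ = wrap(0.7854 − -1.8326) = 2.6180; ω₁ = Δθ/dt₁ = 1.7453
distance = √((-1.5−-3.5)² + (-2.5−-4.5)²) = 2.8284; v₂ = distance/dt₂ = 1.1314

ω₁ = 1.7453, v₂ = 1.1314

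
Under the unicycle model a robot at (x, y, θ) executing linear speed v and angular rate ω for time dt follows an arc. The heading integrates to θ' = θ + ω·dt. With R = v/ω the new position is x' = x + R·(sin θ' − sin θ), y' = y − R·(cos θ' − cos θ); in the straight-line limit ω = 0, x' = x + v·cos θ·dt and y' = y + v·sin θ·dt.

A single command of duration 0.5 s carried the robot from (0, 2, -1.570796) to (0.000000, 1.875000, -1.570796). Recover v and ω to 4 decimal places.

Δθ = -1.570796 − -1.570796 = 0.000000
ω = Δθ/dt = 0.000000/0.5 = 0.0000
ω = 0 → v = (Δx·cos θ + Δy·sin θ)/dt = 0.2500

v = 0.2500, ω = 0.0000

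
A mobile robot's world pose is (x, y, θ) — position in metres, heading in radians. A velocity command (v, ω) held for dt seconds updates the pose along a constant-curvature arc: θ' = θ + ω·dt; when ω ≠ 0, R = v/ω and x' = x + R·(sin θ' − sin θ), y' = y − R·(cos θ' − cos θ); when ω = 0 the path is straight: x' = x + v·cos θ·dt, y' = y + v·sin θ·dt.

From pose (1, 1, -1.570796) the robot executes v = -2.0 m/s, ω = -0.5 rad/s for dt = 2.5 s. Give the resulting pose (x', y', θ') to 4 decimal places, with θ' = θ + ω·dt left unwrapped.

θ' = -1.5708 + -0.5·2.5 = -2.8208
R = v/ω = -2.0/-0.5 = 4.0000
x' = 1 + 4.0000·(sin -2.8208 − sin -1.5708) = 3.7387
y' = 1 − 4.0000·(cos -2.8208 − cos -1.5708) = 4.7959

(3.7387, 4.7959, -2.8208)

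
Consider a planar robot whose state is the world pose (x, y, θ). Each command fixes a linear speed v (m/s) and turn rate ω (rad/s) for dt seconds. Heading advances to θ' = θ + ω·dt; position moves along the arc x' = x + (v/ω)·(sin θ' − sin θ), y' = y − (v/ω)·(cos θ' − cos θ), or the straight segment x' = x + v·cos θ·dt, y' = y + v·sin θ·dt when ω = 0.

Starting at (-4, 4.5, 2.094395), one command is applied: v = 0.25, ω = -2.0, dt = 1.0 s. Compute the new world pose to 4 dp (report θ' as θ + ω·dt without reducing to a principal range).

(-3.9035, 4.6869, 0.0944)

θ' = 2.0944 + -2.0·1.0 = 0.0944
R = v/ω = 0.25/-2.0 = -0.1250
x' = -4 + -0.1250·(sin 0.0944 − sin 2.0944) = -3.9035
y' = 4.5 − -0.1250·(cos 0.0944 − cos 2.0944) = 4.6869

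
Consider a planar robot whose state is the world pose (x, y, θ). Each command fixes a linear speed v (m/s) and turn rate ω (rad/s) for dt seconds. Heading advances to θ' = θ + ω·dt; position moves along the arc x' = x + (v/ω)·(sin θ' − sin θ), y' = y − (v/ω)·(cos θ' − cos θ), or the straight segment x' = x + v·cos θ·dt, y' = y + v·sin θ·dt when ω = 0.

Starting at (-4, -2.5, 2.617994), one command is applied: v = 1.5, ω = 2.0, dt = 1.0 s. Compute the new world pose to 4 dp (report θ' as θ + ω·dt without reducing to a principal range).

θ' = 2.6180 + 2.0·1.0 = 4.6180
R = v/ω = 1.5/2.0 = 0.7500
x' = -4 + 0.7500·(sin 4.6180 − sin 2.6180) = -5.1217
y' = -2.5 − 0.7500·(cos 4.6180 − cos 2.6180) = -3.0788

(-5.1217, -3.0788, 4.6180)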